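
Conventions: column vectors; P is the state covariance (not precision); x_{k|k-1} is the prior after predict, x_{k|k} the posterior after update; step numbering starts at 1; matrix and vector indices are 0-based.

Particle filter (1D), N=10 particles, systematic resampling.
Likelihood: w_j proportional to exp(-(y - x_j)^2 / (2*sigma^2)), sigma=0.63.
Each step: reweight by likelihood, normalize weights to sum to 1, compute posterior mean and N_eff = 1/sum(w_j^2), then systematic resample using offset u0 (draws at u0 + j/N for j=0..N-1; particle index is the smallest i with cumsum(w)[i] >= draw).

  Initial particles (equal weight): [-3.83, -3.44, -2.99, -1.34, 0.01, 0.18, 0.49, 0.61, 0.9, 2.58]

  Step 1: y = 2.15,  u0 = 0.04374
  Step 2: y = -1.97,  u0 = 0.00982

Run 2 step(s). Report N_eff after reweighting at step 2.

N_eff = 1.2681

step 1: w=[0.0000, 0.0000, 0.0000, 0.0000, 0.0030, 0.0074, 0.0303, 0.0492, 0.1364, 0.7736]  mean=2.1650  Neff=1.6116  idx=[7, 8, 9, 9, 9, 9, 9, 9, 9, 9]
step 2: w=[0.8799, 0.1201, 0.0000, 0.0000, 0.0000, 0.0000, 0.0000, 0.0000, 0.0000, 0.0000]  mean=0.6448  Neff=1.2681  idx=[0, 0, 0, 0, 0, 0, 0, 0, 0, 1]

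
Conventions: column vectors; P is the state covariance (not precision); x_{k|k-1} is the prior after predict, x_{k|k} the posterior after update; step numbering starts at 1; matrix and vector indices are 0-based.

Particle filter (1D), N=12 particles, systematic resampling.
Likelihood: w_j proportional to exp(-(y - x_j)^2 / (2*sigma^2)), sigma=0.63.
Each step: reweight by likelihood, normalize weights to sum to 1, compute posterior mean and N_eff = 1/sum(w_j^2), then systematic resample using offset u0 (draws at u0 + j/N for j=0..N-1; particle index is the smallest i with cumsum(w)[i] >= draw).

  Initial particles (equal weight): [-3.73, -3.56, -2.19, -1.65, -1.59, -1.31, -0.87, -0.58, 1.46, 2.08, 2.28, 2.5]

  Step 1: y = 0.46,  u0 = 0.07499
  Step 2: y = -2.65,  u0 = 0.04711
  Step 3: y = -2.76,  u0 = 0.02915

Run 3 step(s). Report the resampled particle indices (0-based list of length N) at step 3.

step 1: w=[0.0000, 0.0000, 0.0002, 0.0050, 0.0069, 0.0264, 0.1469, 0.3493, 0.3871, 0.0500, 0.0210, 0.0072]  mean=0.3506  Neff=3.3646  idx=[6, 6, 7, 7, 7, 7, 8, 8, 8, 8, 8, 10]
step 2: w=[0.3356, 0.3356, 0.0822, 0.0822, 0.0822, 0.0822, 0.0000, 0.0000, 0.0000, 0.0000, 0.0000, 0.0000]  mean=-0.7746  Neff=3.9642  idx=[0, 0, 0, 0, 1, 1, 1, 1, 2, 3, 4, 5]
step 3: w=[0.1123, 0.1123, 0.1123, 0.1123, 0.1123, 0.1123, 0.1123, 0.1123, 0.0254, 0.0254, 0.0254, 0.0254]  mean=-0.8405  Neff=9.6638  idx=[0, 1, 1, 2, 3, 3, 4, 5, 6, 6, 7, 9]

resampled_idx = [0, 1, 1, 2, 3, 3, 4, 5, 6, 6, 7, 9]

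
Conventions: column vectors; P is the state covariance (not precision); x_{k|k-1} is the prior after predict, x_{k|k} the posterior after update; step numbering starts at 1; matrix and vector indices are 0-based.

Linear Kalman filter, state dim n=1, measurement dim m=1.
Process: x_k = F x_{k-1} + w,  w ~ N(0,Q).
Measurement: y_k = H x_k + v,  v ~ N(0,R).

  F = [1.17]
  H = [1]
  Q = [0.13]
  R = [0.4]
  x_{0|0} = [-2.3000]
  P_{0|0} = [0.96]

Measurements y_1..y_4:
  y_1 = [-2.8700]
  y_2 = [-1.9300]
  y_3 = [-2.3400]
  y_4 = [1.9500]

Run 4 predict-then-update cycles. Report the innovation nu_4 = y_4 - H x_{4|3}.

step 1: x^-=[-2.6910]  P^-=[1.4441]  S=[1.8441]  K=[0.7831]  nu=[-0.1790]  x^+=[-2.8312]  P^+=[0.3132]
step 2: x^-=[-3.3125]  P^-=[0.5588]  S=[0.9588]  K=[0.5828]  nu=[1.3825]  x^+=[-2.5068]  P^+=[0.2331]
step 3: x^-=[-2.9329]  P^-=[0.4491]  S=[0.8491]  K=[0.5289]  nu=[0.5929]  x^+=[-2.6193]  P^+=[0.2116]
step 4: x^-=[-3.0646]  P^-=[0.4196]  S=[0.8196]  K=[0.5120]  nu=[5.0146]  x^+=[-0.4973]  P^+=[0.2048]

innov = [5.0146]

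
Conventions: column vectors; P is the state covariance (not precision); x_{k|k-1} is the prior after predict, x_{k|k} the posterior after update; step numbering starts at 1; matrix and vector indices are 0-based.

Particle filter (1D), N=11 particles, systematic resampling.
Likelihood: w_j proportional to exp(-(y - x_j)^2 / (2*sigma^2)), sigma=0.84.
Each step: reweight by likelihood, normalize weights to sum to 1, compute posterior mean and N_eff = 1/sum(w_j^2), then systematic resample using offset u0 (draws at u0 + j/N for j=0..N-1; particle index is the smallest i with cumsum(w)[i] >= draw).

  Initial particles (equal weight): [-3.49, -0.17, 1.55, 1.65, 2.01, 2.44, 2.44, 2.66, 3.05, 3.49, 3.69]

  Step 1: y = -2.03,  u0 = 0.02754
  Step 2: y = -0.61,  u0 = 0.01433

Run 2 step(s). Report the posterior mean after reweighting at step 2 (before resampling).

step 1: w=[0.7189, 0.2805, 0.0004, 0.0002, 0.0000, 0.0000, 0.0000, 0.0000, 0.0000, 0.0000, 0.0000]  mean=-2.5555  Neff=1.6794  idx=[0, 0, 0, 0, 0, 0, 0, 0, 1, 1, 1]
step 2: w=[0.0011, 0.0011, 0.0011, 0.0011, 0.0011, 0.0011, 0.0011, 0.0011, 0.3305, 0.3305, 0.3305]  mean=-0.1982  Neff=3.0516  idx=[8, 8, 8, 8, 9, 9, 9, 9, 10, 10, 10]

post_mean = -0.1982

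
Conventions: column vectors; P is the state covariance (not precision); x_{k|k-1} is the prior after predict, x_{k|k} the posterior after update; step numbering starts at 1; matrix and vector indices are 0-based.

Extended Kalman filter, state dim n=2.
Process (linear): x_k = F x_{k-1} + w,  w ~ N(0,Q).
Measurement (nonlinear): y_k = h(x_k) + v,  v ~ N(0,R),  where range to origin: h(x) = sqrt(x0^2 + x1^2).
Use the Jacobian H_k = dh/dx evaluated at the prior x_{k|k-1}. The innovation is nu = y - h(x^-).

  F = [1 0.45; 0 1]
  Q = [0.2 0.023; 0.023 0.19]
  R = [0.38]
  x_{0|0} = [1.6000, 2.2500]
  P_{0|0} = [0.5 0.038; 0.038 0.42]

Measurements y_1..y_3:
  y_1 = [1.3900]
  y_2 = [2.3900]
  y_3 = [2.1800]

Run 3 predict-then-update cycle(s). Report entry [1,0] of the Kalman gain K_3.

step 1: x^-=[2.6125, 2.2500]  P^-=[0.8193 0.2500; 0.2500 0.6100]  H_jac=[0.7577 0.6526]  S=[1.3574]  K=[0.5775; 0.4328]  nu=[-2.0578]  x^+=[1.4241, 1.3593]  P^+=[0.3665 -0.0893; -0.0893 0.3557]
step 2: x^-=[2.0358, 1.3593]  P^-=[0.5582 0.0938; 0.0938 0.5457]  H_jac=[0.8316 0.5553]  S=[1.0210]  K=[0.5057; 0.3732]  nu=[-0.0579]  x^+=[2.0065, 1.3377]  P^+=[0.2971 -0.0989; -0.0989 0.4035]
step 3: x^-=[2.6085, 1.3377]  P^-=[0.4898 0.1057; 0.1057 0.5935]  H_jac=[0.8898 0.4563]  S=[0.9772]  K=[0.4953; 0.3734]  nu=[-0.7515]  x^+=[2.2362, 1.0571]  P^+=[0.2500 -0.0751; -0.0751 0.4573]

K[1,0] = 0.3734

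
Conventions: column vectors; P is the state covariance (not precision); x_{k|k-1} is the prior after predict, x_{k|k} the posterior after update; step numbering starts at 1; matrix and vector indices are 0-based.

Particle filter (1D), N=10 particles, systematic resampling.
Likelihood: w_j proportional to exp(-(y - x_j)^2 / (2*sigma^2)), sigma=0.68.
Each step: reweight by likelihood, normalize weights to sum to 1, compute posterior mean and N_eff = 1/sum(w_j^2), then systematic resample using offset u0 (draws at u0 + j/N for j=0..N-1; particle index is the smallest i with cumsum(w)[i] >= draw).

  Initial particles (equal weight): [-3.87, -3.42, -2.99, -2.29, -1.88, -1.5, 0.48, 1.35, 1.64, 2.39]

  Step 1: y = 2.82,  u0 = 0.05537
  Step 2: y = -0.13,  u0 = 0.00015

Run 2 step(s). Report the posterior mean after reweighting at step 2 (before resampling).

step 1: w=[0.0000, 0.0000, 0.0000, 0.0000, 0.0000, 0.0000, 0.0024, 0.0848, 0.1946, 0.7182]  mean=2.1514  Neff=1.7827  idx=[7, 8, 8, 9, 9, 9, 9, 9, 9, 9]
step 2: w=[0.5556, 0.2005, 0.2005, 0.0062, 0.0062, 0.0062, 0.0062, 0.0062, 0.0062, 0.0062]  mean=1.5113  Neff=2.5678  idx=[0, 0, 0, 0, 0, 0, 1, 1, 2, 2]

post_mean = 1.5113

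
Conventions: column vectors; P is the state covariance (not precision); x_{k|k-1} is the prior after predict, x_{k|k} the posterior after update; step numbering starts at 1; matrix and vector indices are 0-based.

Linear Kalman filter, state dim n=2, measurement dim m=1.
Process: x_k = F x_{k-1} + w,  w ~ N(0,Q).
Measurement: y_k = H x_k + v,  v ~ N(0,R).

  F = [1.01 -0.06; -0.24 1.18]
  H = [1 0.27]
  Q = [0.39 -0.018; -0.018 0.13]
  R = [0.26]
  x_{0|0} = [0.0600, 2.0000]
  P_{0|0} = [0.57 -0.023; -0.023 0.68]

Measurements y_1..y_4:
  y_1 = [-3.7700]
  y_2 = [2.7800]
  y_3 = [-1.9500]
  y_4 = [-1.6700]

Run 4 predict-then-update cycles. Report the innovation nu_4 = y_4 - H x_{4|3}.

step 1: x^-=[-0.0594, 2.3456]  P^-=[0.9767 -0.2321; -0.2321 1.1227]  S=[1.1932]  K=[0.7660; 0.0596]  nu=[-4.3439]  x^+=[-3.3869, 2.0869]  P^+=[0.2765 -0.2865; -0.2865 1.1185]
step 2: x^-=[-3.5460, 3.2754]  P^-=[0.7108 -0.5098; -0.5098 1.8655]  S=[0.8315]  K=[0.6893; -0.0073]  nu=[5.4417]  x^+=[0.2050, 3.2355]  P^+=[0.3157 -0.5056; -0.5056 1.8655]
step 3: x^-=[0.0129, 3.7687]  P^-=[0.7801 -0.8365; -0.8365 3.0321]  S=[0.8094]  K=[0.6847; -0.0220]  nu=[-2.9804]  x^+=[-2.0279, 3.8342]  P^+=[0.4006 -0.8243; -0.8243 3.0317]
step 4: x^-=[-2.2782, 5.0111]  P^-=[0.9094 -1.3240; -1.3240 4.8412]  S=[0.8074]  K=[0.6836; -0.0209]  nu=[-0.7448]  x^+=[-2.7874, 5.0266]  P^+=[0.5321 -1.3125; -1.3125 4.8409]

innov = [-0.7448]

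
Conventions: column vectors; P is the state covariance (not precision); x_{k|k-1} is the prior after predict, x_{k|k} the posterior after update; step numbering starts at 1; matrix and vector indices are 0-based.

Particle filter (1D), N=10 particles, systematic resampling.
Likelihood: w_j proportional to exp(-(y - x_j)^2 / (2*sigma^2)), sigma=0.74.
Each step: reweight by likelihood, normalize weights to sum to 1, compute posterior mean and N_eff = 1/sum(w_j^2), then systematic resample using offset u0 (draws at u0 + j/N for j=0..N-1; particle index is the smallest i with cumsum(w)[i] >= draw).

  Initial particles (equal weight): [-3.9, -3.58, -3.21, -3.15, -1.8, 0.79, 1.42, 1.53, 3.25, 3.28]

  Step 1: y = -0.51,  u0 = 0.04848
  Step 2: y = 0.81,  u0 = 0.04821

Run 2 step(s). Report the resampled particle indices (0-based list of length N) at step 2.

resampled_idx = [5, 5, 6, 6, 7, 7, 8, 8, 8, 9]

step 1: w=[0.0001, 0.0004, 0.0026, 0.0035, 0.4452, 0.4348, 0.0678, 0.0455, 0.0000, 0.0000]  mean=-0.3129  Neff=2.5379  idx=[4, 4, 4, 4, 4, 5, 5, 5, 5, 6]
step 2: w=[0.0004, 0.0004, 0.0004, 0.0004, 0.0004, 0.2118, 0.2118, 0.2118, 0.2118, 0.1508]  mean=0.8796  Neff=4.9473  idx=[5, 5, 6, 6, 7, 7, 8, 8, 8, 9]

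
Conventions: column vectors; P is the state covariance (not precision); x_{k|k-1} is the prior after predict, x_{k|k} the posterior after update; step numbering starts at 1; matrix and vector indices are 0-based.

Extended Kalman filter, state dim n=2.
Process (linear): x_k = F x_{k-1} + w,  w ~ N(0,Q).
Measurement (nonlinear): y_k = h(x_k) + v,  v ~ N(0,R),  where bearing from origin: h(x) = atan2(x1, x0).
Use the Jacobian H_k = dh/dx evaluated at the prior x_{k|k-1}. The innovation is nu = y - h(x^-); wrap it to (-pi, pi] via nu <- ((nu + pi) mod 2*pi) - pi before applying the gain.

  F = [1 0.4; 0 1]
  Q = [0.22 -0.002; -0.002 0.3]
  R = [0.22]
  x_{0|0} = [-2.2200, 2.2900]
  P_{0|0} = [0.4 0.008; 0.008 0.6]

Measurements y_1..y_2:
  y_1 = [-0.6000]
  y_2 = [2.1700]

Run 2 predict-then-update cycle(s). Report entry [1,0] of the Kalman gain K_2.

K[1,0] = 0.1980

step 1: x^-=[-1.3040, 2.2900]  P^-=[0.7224 0.2460; 0.2460 0.9000]  H_jac=[-0.3298 -0.1878]  S=[0.3608]  K=[-0.7884; -0.6933]  nu=[-2.6884]  x^+=[0.8155, 4.1540]  P^+=[0.4982 0.0488; 0.0488 0.7266]
step 2: x^-=[2.4771, 4.1540]  P^-=[0.8735 0.3374; 0.3374 1.0266]  H_jac=[-0.1776 0.1059]  S=[0.2464]  K=[-0.4846; 0.1980]  nu=[1.1369]  x^+=[1.9262, 4.3791]  P^+=[0.8156 0.3611; 0.3611 1.0169]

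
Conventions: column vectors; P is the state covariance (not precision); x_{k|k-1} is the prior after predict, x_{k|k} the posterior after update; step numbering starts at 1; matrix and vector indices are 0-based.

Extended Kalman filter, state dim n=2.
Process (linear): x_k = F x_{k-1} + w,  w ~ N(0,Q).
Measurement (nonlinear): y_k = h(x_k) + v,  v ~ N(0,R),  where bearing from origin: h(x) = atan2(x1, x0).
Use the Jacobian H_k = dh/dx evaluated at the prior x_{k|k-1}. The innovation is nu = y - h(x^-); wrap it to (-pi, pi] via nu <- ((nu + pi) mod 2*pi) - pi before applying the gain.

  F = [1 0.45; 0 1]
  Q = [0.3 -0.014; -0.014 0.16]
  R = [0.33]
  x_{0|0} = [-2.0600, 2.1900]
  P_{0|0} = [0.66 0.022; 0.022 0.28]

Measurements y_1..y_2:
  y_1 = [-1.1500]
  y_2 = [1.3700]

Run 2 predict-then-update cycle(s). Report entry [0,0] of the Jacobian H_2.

H_jac[0,0] = -0.1306

step 1: x^-=[-1.0745, 2.1900]  P^-=[1.0365 0.1340; 0.1340 0.4400]  H_jac=[-0.3680 -0.1806]  S=[0.5025]  K=[-0.8072; -0.2562]  nu=[3.1063]  x^+=[-3.5819, 1.3941]  P^+=[0.7091 0.0301; 0.0301 0.4070]
step 2: x^-=[-2.9546, 1.3941]  P^-=[1.1185 0.1992; 0.1992 0.5670]  H_jac=[-0.1306 -0.2768]  S=[0.4069]  K=[-0.4945; -0.4497]  nu=[-1.3307]  x^+=[-2.2965, 1.9925]  P^+=[1.0190 0.1087; 0.1087 0.4847]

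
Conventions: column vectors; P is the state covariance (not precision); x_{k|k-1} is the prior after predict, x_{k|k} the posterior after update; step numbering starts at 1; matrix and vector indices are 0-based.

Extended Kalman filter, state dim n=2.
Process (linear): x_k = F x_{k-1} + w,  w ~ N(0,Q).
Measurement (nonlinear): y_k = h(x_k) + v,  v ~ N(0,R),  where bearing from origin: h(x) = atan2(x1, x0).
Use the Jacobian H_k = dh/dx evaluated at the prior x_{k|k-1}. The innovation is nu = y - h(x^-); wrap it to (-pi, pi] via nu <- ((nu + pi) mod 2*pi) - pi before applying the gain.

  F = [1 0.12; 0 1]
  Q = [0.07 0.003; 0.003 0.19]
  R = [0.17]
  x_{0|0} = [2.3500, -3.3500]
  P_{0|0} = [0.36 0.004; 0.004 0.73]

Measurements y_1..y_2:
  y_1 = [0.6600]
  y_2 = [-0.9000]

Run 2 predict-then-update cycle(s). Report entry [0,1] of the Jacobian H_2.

step 1: x^-=[1.9480, -3.3500]  P^-=[0.4415 0.0946; 0.0946 0.9200]  H_jac=[0.2231 0.1297]  S=[0.2129]  K=[0.5202; 0.6596]  nu=[1.7041]  x^+=[2.8344, -2.2260]  P^+=[0.3839 0.0215; 0.0215 0.8274]
step 2: x^-=[2.5673, -2.2260]  P^-=[0.4709 0.1238; 0.1238 1.0174]  H_jac=[0.1928 0.2224]  S=[0.2484]  K=[0.4763; 1.0067]  nu=[-0.1857]  x^+=[2.4788, -2.4129]  P^+=[0.4146 0.0047; 0.0047 0.7656]

H_jac[0,1] = 0.2224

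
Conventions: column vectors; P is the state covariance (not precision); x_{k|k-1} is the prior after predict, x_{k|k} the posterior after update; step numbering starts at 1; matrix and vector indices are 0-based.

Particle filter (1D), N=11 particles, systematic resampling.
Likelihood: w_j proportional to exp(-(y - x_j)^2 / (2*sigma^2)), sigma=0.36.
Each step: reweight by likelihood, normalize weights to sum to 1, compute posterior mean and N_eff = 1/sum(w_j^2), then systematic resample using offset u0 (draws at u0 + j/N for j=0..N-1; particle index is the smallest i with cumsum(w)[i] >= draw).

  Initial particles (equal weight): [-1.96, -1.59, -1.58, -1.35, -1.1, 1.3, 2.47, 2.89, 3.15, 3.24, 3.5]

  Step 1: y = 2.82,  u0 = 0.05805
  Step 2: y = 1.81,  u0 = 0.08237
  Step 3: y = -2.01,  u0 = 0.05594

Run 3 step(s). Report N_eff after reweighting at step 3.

step 1: w=[0.0000, 0.0000, 0.0000, 0.0000, 0.0000, 0.0000, 0.2123, 0.3342, 0.2238, 0.1725, 0.0572]  mean=2.9542  Neff=4.1691  idx=[6, 6, 7, 7, 7, 7, 8, 8, 9, 9, 10]
step 2: w=[0.4438, 0.4438, 0.0265, 0.0265, 0.0265, 0.0265, 0.0023, 0.0023, 0.0009, 0.0009, 0.0000]  mean=2.5191  Neff=2.5204  idx=[0, 0, 0, 0, 1, 1, 1, 1, 1, 2, 5]
step 3: w=[0.1111, 0.1111, 0.1111, 0.1111, 0.1111, 0.1111, 0.1111, 0.1111, 0.1111, 0.0000, 0.0000]  mean=2.4700  Neff=9.0000  idx=[0, 1, 2, 2, 3, 4, 5, 6, 7, 7, 8]

N_eff = 9.0000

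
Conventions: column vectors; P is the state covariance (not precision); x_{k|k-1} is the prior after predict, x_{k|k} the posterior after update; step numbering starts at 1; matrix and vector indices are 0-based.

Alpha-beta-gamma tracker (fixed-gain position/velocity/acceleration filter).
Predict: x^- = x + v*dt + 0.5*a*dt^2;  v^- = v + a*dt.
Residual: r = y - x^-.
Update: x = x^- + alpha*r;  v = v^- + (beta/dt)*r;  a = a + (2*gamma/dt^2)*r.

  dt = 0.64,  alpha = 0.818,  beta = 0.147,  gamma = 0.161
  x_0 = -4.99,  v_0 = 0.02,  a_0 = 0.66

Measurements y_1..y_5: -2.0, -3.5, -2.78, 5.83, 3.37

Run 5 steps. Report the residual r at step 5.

step 1: x_pred=-4.8420  r=2.8420  x^+=-2.5172  v^+=1.0952  a^+=2.8942
step 2: x_pred=-1.2236  r=-2.2764  x^+=-3.0857  v^+=2.4246  a^+=1.1047
step 3: x_pred=-1.3077  r=-1.4723  x^+=-2.5120  v^+=2.7934  a^+=-0.0528
step 4: x_pred=-0.7351  r=6.5651  x^+=4.6352  v^+=4.2676  a^+=5.1082
step 5: x_pred=8.4126  r=-5.0426  x^+=4.2877  v^+=6.3786  a^+=1.1441

resid = -5.0426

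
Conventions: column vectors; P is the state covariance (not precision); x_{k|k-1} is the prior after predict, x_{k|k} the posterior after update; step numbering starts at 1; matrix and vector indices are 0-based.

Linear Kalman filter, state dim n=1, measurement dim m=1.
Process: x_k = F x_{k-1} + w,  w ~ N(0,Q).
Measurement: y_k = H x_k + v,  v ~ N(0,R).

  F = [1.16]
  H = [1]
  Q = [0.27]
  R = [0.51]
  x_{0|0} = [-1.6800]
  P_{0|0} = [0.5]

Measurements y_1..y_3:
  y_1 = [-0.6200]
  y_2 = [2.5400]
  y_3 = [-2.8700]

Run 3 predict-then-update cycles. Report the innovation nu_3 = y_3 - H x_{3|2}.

innov = [-3.9816]

step 1: x^-=[-1.9488]  P^-=[0.9428]  S=[1.4528]  K=[0.6490]  nu=[1.3288]  x^+=[-1.0865]  P^+=[0.3310]
step 2: x^-=[-1.2603]  P^-=[0.7153]  S=[1.2253]  K=[0.5838]  nu=[3.8003]  x^+=[0.9583]  P^+=[0.2977]
step 3: x^-=[1.1116]  P^-=[0.6706]  S=[1.1806]  K=[0.5680]  nu=[-3.9816]  x^+=[-1.1501]  P^+=[0.2897]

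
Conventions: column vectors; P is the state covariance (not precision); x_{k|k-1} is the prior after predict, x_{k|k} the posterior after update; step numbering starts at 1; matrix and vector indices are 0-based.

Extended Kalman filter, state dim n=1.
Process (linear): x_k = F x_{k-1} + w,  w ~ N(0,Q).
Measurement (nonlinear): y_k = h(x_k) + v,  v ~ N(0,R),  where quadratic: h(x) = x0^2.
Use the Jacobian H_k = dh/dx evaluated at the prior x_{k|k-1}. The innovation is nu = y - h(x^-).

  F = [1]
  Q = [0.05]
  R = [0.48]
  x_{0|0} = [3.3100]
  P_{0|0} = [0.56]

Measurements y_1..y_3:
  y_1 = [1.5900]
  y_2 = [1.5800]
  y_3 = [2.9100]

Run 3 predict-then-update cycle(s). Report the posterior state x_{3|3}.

step 1: x^-=[3.3100]  P^-=[0.6100]  H_jac=[6.6200]  S=[27.2129]  K=[0.1484]  nu=[-9.3661]  x^+=[1.9201]  P^+=[0.0108]
step 2: x^-=[1.9201]  P^-=[0.0608]  H_jac=[3.8403]  S=[1.3761]  K=[0.1696]  nu=[-2.1069]  x^+=[1.5629]  P^+=[0.0212]
step 3: x^-=[1.5629]  P^-=[0.0712]  H_jac=[3.1257]  S=[1.1756]  K=[0.1893]  nu=[0.4674]  x^+=[1.6514]  P^+=[0.0291]

x_post = [1.6514]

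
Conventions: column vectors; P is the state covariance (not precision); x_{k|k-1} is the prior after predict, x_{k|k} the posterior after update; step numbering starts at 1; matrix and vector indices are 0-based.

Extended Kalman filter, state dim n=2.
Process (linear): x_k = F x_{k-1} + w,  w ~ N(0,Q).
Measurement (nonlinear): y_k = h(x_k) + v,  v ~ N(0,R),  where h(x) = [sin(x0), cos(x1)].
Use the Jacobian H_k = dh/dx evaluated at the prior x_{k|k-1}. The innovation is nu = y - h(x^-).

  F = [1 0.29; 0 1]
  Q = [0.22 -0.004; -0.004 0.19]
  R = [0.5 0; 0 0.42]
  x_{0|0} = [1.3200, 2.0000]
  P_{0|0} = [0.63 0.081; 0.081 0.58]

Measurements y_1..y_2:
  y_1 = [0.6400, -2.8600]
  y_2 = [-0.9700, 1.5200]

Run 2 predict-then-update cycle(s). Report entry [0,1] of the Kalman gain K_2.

step 1: x^-=[1.9000, 2.0000]  P^-=[0.9458 0.2452; 0.2452 0.7700]  H_jac=[-0.3233 0.0000; 0.0000 -0.9093]  S=[0.5988 0.0721; 0.0721 1.0567]  K=[-0.4892 -0.1776; -0.0531 -0.6590]  nu=[-0.3063, -2.4439]  x^+=[2.4840, 3.6268]  P^+=[0.7566 0.0820; 0.0820 0.3044]
step 2: x^-=[3.5357, 3.6268]  P^-=[1.0498 0.1663; 0.1663 0.4944]  H_jac=[-0.9233 0.0000; 0.0000 0.4663]  S=[1.3950 -0.0716; -0.0716 0.5275]  K=[-0.6921 0.0531; -0.0883 0.4251]  nu=[-0.5860, 2.4046]  x^+=[4.0689, 4.7006]  P^+=[0.3748 0.0478; 0.0478 0.3828]

K[0,1] = 0.0531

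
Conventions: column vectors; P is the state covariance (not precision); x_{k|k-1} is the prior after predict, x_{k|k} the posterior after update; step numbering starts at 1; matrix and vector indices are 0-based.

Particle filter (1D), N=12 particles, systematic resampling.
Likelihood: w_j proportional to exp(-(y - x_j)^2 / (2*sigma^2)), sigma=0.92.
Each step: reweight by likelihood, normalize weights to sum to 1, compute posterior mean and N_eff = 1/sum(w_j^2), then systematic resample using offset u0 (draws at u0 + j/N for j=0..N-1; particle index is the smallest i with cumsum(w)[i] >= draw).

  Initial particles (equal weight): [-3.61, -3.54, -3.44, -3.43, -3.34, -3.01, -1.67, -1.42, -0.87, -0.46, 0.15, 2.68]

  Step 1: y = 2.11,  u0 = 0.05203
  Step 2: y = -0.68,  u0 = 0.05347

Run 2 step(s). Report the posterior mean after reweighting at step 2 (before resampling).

step 1: w=[0.0000, 0.0000, 0.0000, 0.0000, 0.0000, 0.0000, 0.0002, 0.0007, 0.0055, 0.0212, 0.1082, 0.8642]  mean=2.3164  Neff=1.3175  idx=[10, 10, 11, 11, 11, 11, 11, 11, 11, 11, 11, 11]
step 2: w=[0.4953, 0.4953, 0.0009, 0.0009, 0.0009, 0.0009, 0.0009, 0.0009, 0.0009, 0.0009, 0.0009, 0.0009]  mean=0.1739  Neff=2.0383  idx=[0, 0, 0, 0, 0, 0, 1, 1, 1, 1, 1, 1]

post_mean = 0.1739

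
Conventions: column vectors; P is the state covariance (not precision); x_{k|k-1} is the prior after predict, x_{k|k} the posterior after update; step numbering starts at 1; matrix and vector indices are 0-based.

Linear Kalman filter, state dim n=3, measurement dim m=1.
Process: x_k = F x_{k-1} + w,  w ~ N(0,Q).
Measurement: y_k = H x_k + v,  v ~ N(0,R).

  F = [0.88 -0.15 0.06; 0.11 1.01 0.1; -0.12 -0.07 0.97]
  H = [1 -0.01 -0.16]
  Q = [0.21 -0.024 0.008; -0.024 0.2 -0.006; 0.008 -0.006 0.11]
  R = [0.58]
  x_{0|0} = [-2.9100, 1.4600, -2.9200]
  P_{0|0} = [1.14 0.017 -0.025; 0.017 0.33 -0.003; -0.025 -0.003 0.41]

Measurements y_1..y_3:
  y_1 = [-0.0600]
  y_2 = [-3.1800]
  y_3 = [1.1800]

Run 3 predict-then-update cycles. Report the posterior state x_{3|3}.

step 1: x^-=[-2.9550, 0.8625, -2.5854]  P^-=[1.0946 0.0511 -0.1065; 0.0511 0.5571 -0.0121; -0.1065 -0.0121 0.5203]  S=[1.7210]  K=[0.6456; 0.0276; -0.1102]  nu=[2.4900]  x^+=[-1.3474, 0.9312, -2.8598]  P^+=[0.3772 0.0205 0.0159; 0.0205 0.5558 -0.0069; 0.0159 -0.0069 0.4994]
step 2: x^-=[-1.4970, 0.5064, -2.6775]  P^-=[0.5128 -0.0496 0.0167; -0.0496 0.7801 -0.0096; 0.0167 -0.0096 0.5856]  S=[1.1035]  K=[0.4628; -0.0507; -0.0697]  nu=[-2.1064]  x^+=[-2.4717, 0.6131, -2.5306]  P^+=[0.2765 -0.0238 0.0523; -0.0238 0.7773 -0.0135; 0.0523 -0.0135 0.5803]
step 3: x^-=[-2.4189, 0.0942, -2.2010]  P^-=[0.4558 -0.1279 0.0680; -0.1279 0.9952 -0.0135; 0.0680 -0.0135 0.6530]  S=[1.0333]  K=[0.4318; -0.1313; -0.0351]  nu=[3.2477]  x^+=[-1.0167, -0.3323, -2.3152]  P^+=[0.2631 -0.0693 0.0837; -0.0693 0.9773 -0.0182; 0.0837 -0.0182 0.6518]

x_post = [-1.0167, -0.3323, -2.3152]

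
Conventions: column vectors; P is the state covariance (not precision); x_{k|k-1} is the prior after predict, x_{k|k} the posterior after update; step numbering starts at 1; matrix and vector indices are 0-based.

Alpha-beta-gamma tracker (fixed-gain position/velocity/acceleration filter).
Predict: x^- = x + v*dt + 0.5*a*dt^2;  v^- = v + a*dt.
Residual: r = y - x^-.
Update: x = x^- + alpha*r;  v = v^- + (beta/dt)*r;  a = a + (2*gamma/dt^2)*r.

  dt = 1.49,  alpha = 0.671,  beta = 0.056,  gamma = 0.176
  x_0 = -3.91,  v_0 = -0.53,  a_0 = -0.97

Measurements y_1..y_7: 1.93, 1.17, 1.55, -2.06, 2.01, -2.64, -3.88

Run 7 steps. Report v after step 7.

step 1: x_pred=-5.7764  r=7.7064  x^+=-0.6054  v^+=-1.6857  a^+=0.2519
step 2: x_pred=-2.8375  r=4.0075  x^+=-0.1485  v^+=-1.1598  a^+=0.8873
step 3: x_pred=-0.8916  r=2.4416  x^+=0.7467  v^+=0.2540  a^+=1.2744
step 4: x_pred=2.5398  r=-4.5998  x^+=-0.5467  v^+=1.9800  a^+=0.5451
step 5: x_pred=3.0085  r=-0.9985  x^+=2.3385  v^+=2.7546  a^+=0.3867
step 6: x_pred=6.8722  r=-9.5122  x^+=0.4895  v^+=2.9733  a^+=-1.1214
step 7: x_pred=3.6749  r=-7.5549  x^+=-1.3944  v^+=1.0185  a^+=-2.3193

v_post = 1.0185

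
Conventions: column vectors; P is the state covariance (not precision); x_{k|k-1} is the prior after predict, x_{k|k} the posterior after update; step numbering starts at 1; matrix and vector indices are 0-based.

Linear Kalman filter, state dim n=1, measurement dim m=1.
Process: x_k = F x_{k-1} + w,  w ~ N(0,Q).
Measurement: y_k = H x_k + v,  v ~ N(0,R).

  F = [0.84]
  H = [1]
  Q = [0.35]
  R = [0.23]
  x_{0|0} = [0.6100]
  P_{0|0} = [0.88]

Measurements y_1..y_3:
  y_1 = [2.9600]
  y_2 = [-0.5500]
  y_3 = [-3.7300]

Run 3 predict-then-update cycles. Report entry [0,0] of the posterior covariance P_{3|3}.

P_post[0,0] = 0.1533

step 1: x^-=[0.5124]  P^-=[0.9709]  S=[1.2009]  K=[0.8085]  nu=[2.4476]  x^+=[2.4912]  P^+=[0.1860]
step 2: x^-=[2.0926]  P^-=[0.4812]  S=[0.7112]  K=[0.6766]  nu=[-2.6426]  x^+=[0.3046]  P^+=[0.1556]
step 3: x^-=[0.2559]  P^-=[0.4598]  S=[0.6898]  K=[0.6666]  nu=[-3.9859]  x^+=[-2.4010]  P^+=[0.1533]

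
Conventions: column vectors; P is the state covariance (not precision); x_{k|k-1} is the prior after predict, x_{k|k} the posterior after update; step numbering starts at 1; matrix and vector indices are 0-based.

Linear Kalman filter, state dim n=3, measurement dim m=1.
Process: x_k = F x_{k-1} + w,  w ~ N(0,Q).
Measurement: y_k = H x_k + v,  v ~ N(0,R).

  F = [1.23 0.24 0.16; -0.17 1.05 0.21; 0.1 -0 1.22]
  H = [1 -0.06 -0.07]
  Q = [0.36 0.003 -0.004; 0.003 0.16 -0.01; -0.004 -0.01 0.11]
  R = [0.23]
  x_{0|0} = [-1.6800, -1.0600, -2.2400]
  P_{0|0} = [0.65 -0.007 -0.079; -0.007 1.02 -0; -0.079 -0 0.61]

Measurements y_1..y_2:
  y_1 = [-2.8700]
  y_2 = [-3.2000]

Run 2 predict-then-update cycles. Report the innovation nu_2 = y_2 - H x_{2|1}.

step 1: x^-=[-2.6792, -1.2978, -2.9008]  P^-=[1.3825 0.1176 0.0750; 0.1176 1.3384 0.1492; 0.0750 0.1492 1.0051]  S=[1.5989]  K=[0.8570; 0.0168; -0.0027]  nu=[-0.4717]  x^+=[-3.0835, -1.3057, -2.8995]  P^+=[0.2083 0.0946 0.0787; 0.0946 1.3379 0.1493; 0.0787 0.1493 1.0051]
step 2: x^-=[-4.5699, -1.4557, -3.8458]  P^-=[0.8762 0.4995 0.3832; 0.4995 1.7119 0.4305; 0.3832 0.4305 1.6273]  S=[1.0104]  K=[0.8110; 0.3629; 0.2409]  nu=[1.0134]  x^+=[-3.7481, -1.0880, -3.6016]  P^+=[0.2117 0.2021 0.1857; 0.2021 1.5788 0.3422; 0.1857 0.3422 1.5687]

innov = [1.0134]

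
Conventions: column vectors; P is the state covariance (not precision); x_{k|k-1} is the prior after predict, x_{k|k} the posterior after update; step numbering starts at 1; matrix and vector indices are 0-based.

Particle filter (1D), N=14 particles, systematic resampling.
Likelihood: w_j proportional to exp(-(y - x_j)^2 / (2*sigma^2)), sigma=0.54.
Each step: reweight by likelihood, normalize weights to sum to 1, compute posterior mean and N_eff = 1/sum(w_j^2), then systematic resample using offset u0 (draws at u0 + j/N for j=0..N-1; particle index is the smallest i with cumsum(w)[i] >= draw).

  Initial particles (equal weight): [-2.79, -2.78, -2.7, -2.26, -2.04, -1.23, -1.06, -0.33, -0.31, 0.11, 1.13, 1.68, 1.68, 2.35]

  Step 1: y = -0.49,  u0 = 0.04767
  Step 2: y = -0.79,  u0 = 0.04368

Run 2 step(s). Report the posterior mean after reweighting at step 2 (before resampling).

post_mean = -0.5814

step 1: w=[0.0000, 0.0000, 0.0001, 0.0014, 0.0047, 0.1137, 0.1666, 0.2783, 0.2750, 0.1568, 0.0032, 0.0001, 0.0001, 0.0000]  mean=-0.4853  Neff=4.5794  idx=[5, 5, 6, 6, 7, 7, 7, 7, 8, 8, 8, 8, 9, 9]
step 2: w=[0.0782, 0.0782, 0.0962, 0.0962, 0.0758, 0.0758, 0.0758, 0.0758, 0.0734, 0.0734, 0.0734, 0.0734, 0.0272, 0.0272]  mean=-0.5814  Neff=13.0286  idx=[0, 1, 2, 3, 3, 4, 5, 6, 7, 8, 9, 10, 11, 12]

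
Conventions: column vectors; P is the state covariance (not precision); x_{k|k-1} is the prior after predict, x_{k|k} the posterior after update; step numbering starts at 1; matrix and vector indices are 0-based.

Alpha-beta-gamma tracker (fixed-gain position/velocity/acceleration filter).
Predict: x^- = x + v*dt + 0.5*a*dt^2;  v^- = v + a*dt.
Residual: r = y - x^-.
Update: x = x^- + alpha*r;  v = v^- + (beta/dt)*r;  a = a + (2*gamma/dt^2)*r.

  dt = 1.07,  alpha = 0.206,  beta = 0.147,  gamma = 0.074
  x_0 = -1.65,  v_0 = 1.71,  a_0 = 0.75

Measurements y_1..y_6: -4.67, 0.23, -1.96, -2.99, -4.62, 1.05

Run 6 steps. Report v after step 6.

step 1: x_pred=0.6090  r=-5.2790  x^+=-0.4784  v^+=1.7872  a^+=0.0676
step 2: x_pred=1.4726  r=-1.2426  x^+=1.2166  v^+=1.6889  a^+=-0.0930
step 3: x_pred=2.9704  r=-4.9304  x^+=1.9548  v^+=0.9119  a^+=-0.7304
step 4: x_pred=2.5124  r=-5.5024  x^+=1.3789  v^+=-0.6255  a^+=-1.4417
step 5: x_pred=-0.1157  r=-4.5043  x^+=-1.0436  v^+=-2.7870  a^+=-2.0240
step 6: x_pred=-5.1842  r=6.2342  x^+=-3.9000  v^+=-4.0961  a^+=-1.2181

v_post = -4.0961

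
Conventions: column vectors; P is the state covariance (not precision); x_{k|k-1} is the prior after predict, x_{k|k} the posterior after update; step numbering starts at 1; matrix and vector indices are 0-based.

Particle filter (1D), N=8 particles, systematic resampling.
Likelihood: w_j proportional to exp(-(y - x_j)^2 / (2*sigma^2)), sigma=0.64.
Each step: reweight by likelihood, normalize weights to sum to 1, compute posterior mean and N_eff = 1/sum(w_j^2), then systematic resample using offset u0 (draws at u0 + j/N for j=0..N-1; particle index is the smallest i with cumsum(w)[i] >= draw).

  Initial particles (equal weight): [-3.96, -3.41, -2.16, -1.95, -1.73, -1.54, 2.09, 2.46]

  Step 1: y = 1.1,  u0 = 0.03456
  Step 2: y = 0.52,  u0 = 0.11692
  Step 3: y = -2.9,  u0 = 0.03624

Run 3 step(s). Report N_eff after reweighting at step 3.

N_eff = 7.0186

step 1: w=[0.0000, 0.0000, 0.0000, 0.0000, 0.0001, 0.0005, 0.7425, 0.2569]  mean=2.1826  Neff=1.6201  idx=[6, 6, 6, 6, 6, 6, 7, 7]
step 2: w=[0.1560, 0.1560, 0.1560, 0.1560, 0.1560, 0.1560, 0.0320, 0.0320]  mean=2.1137  Neff=6.7530  idx=[0, 1, 2, 3, 3, 4, 5, 7]
step 3: w=[0.1427, 0.1427, 0.1427, 0.1427, 0.1427, 0.1427, 0.1427, 0.0013]  mean=2.0905  Neff=7.0186  idx=[0, 1, 2, 2, 3, 4, 5, 6]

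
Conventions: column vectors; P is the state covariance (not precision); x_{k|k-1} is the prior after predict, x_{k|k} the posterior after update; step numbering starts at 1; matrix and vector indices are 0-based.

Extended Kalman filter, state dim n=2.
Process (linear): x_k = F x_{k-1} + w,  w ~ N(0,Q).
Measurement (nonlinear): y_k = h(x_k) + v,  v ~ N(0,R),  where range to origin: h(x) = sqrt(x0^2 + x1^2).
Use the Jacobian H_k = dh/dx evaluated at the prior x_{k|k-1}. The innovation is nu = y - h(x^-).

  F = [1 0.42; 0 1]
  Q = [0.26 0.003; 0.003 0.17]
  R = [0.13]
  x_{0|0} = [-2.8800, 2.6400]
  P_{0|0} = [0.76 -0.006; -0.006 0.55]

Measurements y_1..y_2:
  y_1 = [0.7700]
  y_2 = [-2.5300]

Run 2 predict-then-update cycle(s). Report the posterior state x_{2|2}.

step 1: x^-=[-1.7712, 2.6400]  P^-=[1.1120 0.2280; 0.2280 0.7200]  H_jac=[-0.5571 0.8304]  S=[0.7607]  K=[-0.5655; 0.6190]  nu=[-2.4091]  x^+=[-0.4088, 1.1488]  P^+=[0.8687 0.4943; 0.4943 0.4285]
step 2: x^-=[0.0737, 1.1488]  P^-=[1.6195 0.6773; 0.6773 0.5985]  H_jac=[0.0640 0.9979]  S=[0.8192]  K=[0.9515; 0.7820]  nu=[-3.6811]  x^+=[-3.4291, -1.7299]  P^+=[0.8777 0.0677; 0.0677 0.0975]

x_post = [-3.4291, -1.7299]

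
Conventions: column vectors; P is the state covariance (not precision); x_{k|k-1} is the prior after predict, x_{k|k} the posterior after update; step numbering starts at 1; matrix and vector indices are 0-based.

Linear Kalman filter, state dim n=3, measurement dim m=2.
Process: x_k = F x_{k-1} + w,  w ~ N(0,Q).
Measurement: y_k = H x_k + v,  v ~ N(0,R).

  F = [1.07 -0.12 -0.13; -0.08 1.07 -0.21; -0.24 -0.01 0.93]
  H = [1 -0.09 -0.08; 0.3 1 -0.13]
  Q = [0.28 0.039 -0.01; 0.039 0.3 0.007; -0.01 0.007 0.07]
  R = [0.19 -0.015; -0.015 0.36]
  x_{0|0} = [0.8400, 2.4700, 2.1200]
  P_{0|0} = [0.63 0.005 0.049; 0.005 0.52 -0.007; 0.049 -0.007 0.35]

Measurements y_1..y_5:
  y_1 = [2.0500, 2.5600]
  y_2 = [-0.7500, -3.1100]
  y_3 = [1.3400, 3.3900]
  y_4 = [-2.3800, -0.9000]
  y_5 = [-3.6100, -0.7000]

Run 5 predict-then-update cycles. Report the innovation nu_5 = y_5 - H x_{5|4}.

innov = [-1.8113, -0.1939]

step 1: x^-=[0.3268, 2.1305, 1.7453]  P^-=[0.9996 -0.0761 -0.1623; -0.0761 0.9188 -0.0643; -0.1623 -0.0643 0.3873]  S=[1.2382 0.1616; 0.1616 1.3590]  K=[0.8124 0.0836; -0.2142 0.6909; -0.1379 -0.1038]  nu=[2.0546, 0.5583]  x^+=[2.0425, 2.0761, 1.4040]  P^+=[0.1510 -0.0269 0.0037; -0.0269 0.2611 0.0084; 0.0037 0.0084 0.3445]
step 2: x^-=[1.7539, 1.7632, 0.7948]  P^-=[0.4686 -0.0308 -0.0878; -0.0308 0.6160 -0.0450; -0.0878 -0.0450 0.3748]  S=[0.6849 0.0606; 0.0606 1.0246]  K=[0.6916 0.0773; -0.1745 0.6083; -0.1564 -0.1079]  nu=[-2.2816, -5.2960]  x^+=[-0.2336, -1.0599, 1.7232]  P^+=[0.1284 -0.0210 0.0002; -0.0210 0.2290 0.0082; 0.0002 0.0082 0.3440]
step 3: x^-=[-0.3468, -1.4773, 1.6693]  P^-=[0.4417 -0.0172 -0.0854; -0.0172 0.5781 -0.0466; -0.0854 -0.0466 0.3747]  S=[0.6549 0.0689; 0.0689 0.9926]  K=[0.6788 0.0802; -0.1627 0.5946; -0.1581 -0.1109]  nu=[1.6874, 5.1884]  x^+=[1.2146, 1.3331, 0.8272]  P^+=[0.1260 -0.0192 -0.0002; -0.0192 0.2232 0.0072; -0.0002 0.0072 0.3437]
step 4: x^-=[1.0321, 1.1555, 0.4644]  P^-=[0.4385 -0.0140 -0.0850; -0.0140 0.5715 -0.0480; -0.0850 -0.0480 0.3744]  S=[0.6510 0.0718; 0.0718 0.9880]  K=[0.6771 0.0810; -0.1599 0.5921; -0.1576 -0.1122]  nu=[-3.2710, -2.3048]  x^+=[-1.3693, 0.3137, 1.2386]  P^+=[0.1257 -0.0187 -0.0002; -0.0187 0.2220 0.0067; -0.0002 0.0067 0.3432]
step 5: x^-=[-1.6638, 0.1851, 1.4774]  P^-=[0.4380 -0.0133 -0.0848; -0.0133 0.5704 -0.0486; -0.0848 -0.0486 0.3740]  S=[0.6503 0.0724; 0.0724 0.9874]  K=[0.6768 0.0812; -0.1593 0.5917; -0.1571 -0.1127]  nu=[-1.8113, -0.1939]  x^+=[-2.9055, 0.3589, 1.7839]  P^+=[0.1257 -0.0187 -0.0002; -0.0187 0.2218 0.0064; -0.0002 0.0064 0.3429]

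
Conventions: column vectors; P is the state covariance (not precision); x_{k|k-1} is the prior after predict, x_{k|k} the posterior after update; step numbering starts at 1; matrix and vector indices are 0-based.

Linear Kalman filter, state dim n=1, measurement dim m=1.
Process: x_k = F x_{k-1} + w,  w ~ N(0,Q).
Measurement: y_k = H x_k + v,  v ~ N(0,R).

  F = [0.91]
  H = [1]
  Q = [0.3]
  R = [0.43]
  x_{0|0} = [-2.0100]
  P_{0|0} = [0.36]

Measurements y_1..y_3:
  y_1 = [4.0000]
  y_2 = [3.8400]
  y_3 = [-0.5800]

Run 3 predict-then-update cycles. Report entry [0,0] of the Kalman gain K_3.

K[0,0] = 0.5340

step 1: x^-=[-1.8291]  P^-=[0.5981]  S=[1.0281]  K=[0.5818]  nu=[5.8291]  x^+=[1.5620]  P^+=[0.2502]
step 2: x^-=[1.4214]  P^-=[0.5072]  S=[0.9372]  K=[0.5412]  nu=[2.4186]  x^+=[2.7303]  P^+=[0.2327]
step 3: x^-=[2.4846]  P^-=[0.4927]  S=[0.9227]  K=[0.5340]  nu=[-3.0646]  x^+=[0.8482]  P^+=[0.2296]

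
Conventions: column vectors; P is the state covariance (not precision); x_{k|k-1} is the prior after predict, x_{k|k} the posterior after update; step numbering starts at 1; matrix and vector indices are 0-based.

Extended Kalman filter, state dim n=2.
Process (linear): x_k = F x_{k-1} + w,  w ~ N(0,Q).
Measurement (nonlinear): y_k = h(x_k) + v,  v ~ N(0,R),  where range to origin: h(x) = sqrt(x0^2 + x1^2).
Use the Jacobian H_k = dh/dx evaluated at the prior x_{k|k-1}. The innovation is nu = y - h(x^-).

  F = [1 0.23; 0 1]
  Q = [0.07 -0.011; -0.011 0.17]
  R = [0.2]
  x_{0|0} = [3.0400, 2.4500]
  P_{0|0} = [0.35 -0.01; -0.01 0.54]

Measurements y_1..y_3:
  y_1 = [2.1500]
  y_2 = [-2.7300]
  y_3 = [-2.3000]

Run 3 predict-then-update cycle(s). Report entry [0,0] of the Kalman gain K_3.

K[0,0] = 0.0178

step 1: x^-=[3.6035, 2.4500]  P^-=[0.4440 0.1032; 0.1032 0.7100]  H_jac=[0.8270 0.5623]  S=[0.8240]  K=[0.5160; 0.5880]  nu=[-2.2075]  x^+=[2.4645, 1.1520]  P^+=[0.2246 -0.1468; -0.1468 0.4251]
step 2: x^-=[2.7295, 1.1520]  P^-=[0.2496 -0.0600; -0.0600 0.5951]  H_jac=[0.9213 0.3888]  S=[0.4588]  K=[0.4503; 0.3838]  nu=[-5.6926]  x^+=[0.1663, -1.0329]  P^+=[0.1565 -0.1393; -0.1393 0.5275]
step 3: x^-=[-0.0712, -1.0329]  P^-=[0.1904 -0.0290; -0.0290 0.6975]  H_jac=[-0.0688 -0.9976]  S=[0.8911]  K=[0.0178; -0.7786]  nu=[-3.3353]  x^+=[-0.1305, 1.5641]  P^+=[0.1901 -0.0167; -0.0167 0.1572]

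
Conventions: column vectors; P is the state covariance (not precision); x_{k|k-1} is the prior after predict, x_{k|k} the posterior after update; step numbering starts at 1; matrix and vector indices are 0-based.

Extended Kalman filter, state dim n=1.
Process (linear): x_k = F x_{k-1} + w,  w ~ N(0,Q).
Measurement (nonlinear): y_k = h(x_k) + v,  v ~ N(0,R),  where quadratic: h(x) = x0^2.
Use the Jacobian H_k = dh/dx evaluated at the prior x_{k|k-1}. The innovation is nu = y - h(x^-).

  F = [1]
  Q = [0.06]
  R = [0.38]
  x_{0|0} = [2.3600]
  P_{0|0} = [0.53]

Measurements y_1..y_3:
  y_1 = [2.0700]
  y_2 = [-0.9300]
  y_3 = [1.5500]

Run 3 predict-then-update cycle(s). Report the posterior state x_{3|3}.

x_post = [1.0622]

step 1: x^-=[2.3600]  P^-=[0.5900]  H_jac=[4.7200]  S=[13.5243]  K=[0.2059]  nu=[-3.4996]  x^+=[1.6394]  P^+=[0.0166]
step 2: x^-=[1.6394]  P^-=[0.0766]  H_jac=[3.2788]  S=[1.2032]  K=[0.2087]  nu=[-3.6176]  x^+=[0.8845]  P^+=[0.0242]
step 3: x^-=[0.8845]  P^-=[0.0842]  H_jac=[1.7690]  S=[0.6434]  K=[0.2314]  nu=[0.7677]  x^+=[1.0622]  P^+=[0.0497]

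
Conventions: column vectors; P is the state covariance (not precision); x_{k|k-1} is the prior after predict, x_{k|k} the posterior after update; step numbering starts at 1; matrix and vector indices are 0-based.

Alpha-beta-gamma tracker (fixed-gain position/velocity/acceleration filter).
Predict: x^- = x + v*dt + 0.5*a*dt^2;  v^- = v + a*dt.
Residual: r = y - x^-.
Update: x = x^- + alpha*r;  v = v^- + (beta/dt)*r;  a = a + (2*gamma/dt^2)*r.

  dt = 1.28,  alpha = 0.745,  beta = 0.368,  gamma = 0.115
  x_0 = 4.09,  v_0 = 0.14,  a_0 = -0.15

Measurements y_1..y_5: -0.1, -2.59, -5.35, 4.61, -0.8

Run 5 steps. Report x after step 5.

step 1: x_pred=4.1463  r=-4.2463  x^+=0.9828  v^+=-1.2728  a^+=-0.7461
step 2: x_pred=-1.2576  r=-1.3324  x^+=-2.2502  v^+=-2.6109  a^+=-0.9331
step 3: x_pred=-6.3566  r=1.0066  x^+=-5.6067  v^+=-3.5159  a^+=-0.7918
step 4: x_pred=-10.7557  r=15.3657  x^+=0.6917  v^+=-0.1118  a^+=1.3652
step 5: x_pred=1.6670  r=-2.4670  x^+=-0.1709  v^+=0.9264  a^+=1.0189

x_post = -0.1709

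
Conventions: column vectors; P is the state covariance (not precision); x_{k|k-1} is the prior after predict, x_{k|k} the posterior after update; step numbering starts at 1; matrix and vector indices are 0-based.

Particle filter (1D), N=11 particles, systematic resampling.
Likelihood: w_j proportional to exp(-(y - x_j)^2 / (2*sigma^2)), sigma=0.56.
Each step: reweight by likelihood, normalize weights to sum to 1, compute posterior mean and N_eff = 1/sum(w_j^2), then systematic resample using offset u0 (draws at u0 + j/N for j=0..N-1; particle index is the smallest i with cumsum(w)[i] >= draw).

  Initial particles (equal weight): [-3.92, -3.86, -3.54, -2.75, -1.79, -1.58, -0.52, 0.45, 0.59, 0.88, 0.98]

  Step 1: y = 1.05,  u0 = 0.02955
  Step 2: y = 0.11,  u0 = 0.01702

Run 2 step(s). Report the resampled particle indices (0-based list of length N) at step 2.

resampled_idx = [0, 0, 1, 2, 2, 3, 4, 5, 6, 7, 9]

step 1: w=[0.0000, 0.0000, 0.0000, 0.0000, 0.0000, 0.0000, 0.0061, 0.1736, 0.2200, 0.2944, 0.3059]  mean=0.7636  Neff=3.8635  idx=[7, 7, 8, 8, 8, 9, 9, 9, 10, 10, 10]
step 2: w=[0.1433, 0.1433, 0.1193, 0.1193, 0.1193, 0.0669, 0.0669, 0.0669, 0.0515, 0.0515, 0.0515]  mean=0.6684  Neff=9.5065  idx=[0, 0, 1, 2, 2, 3, 4, 5, 6, 7, 9]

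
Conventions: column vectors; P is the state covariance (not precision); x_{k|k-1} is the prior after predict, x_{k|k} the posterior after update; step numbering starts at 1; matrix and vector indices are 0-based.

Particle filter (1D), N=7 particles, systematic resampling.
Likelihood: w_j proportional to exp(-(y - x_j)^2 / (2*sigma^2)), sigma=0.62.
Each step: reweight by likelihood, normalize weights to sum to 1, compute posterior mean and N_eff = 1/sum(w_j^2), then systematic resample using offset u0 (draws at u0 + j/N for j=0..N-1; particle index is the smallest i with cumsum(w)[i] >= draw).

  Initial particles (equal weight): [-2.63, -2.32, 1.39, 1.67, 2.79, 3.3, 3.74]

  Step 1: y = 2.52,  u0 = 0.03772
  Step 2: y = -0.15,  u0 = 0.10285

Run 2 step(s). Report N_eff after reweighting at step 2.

step 1: w=[0.0000, 0.0000, 0.0910, 0.1871, 0.4357, 0.2171, 0.0691]  mean=2.6294  Neff=3.5087  idx=[2, 3, 4, 4, 4, 5, 5]
step 2: w=[0.7722, 0.2271, 0.0002, 0.0002, 0.0002, 0.0000, 0.0000]  mean=1.4545  Neff=1.5435  idx=[0, 0, 0, 0, 0, 1, 1]

N_eff = 1.5435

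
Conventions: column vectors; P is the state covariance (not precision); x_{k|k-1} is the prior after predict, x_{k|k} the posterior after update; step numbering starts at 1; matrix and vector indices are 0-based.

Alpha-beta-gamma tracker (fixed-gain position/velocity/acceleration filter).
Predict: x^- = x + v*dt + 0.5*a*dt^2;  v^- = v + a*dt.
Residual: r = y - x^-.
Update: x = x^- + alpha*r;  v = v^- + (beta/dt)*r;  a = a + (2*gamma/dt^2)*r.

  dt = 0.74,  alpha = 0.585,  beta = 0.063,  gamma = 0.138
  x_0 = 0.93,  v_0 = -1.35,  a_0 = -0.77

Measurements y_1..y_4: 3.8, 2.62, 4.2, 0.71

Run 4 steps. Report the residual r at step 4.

resid = -4.2975

step 1: x_pred=-0.2798  r=4.0798  x^+=2.1069  v^+=-1.5725  a^+=1.2863
step 2: x_pred=1.2954  r=1.3246  x^+=2.0703  v^+=-0.5078  a^+=1.9539
step 3: x_pred=2.2295  r=1.9705  x^+=3.3822  v^+=1.1058  a^+=2.9471
step 4: x_pred=5.0075  r=-4.2975  x^+=2.4934  v^+=2.9208  a^+=0.7811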